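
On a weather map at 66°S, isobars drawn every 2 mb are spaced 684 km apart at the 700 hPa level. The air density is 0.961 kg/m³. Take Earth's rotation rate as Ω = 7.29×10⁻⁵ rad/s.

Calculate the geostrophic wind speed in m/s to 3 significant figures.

2.28 m/s

Coriolis parameter at 66°S:
f = 2Ω sin φ = 2 × 7.29×10⁻⁵ × sin 66° = 1.33×10⁻⁴ s⁻¹
Pressure gradient: |∂P/∂n| = 200 Pa / 684000 m = 2.92×10⁻⁴ Pa/m
Geostrophic balance (pressure-gradient force = Coriolis force):
V_g = (1/(fρ)) |∂P/∂n| = 2.92×10⁻⁴ / (1.33×10⁻⁴ × 0.961) = 2.28 m/s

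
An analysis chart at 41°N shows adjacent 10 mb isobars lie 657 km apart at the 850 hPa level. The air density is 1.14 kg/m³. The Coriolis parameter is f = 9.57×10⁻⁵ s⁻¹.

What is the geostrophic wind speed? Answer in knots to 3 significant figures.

Pressure gradient: |∂P/∂n| = 1000 Pa / 657000 m = 1.52×10⁻³ Pa/m
Geostrophic balance (pressure-gradient force = Coriolis force):
V_g = (1/(fρ)) |∂P/∂n| = 1.52×10⁻³ / (9.57×10⁻⁵ × 1.14) = 14.0 m/s
Converting: 14.0 m/s × 1.944 = 27.1 knots

27.1 knots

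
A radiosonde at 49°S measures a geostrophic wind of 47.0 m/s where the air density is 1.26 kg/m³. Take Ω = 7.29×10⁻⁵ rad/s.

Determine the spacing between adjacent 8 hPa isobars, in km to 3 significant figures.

Coriolis parameter at 49°S:
f = 2Ω sin φ = 2 × 7.29×10⁻⁵ × sin 49° = 1.10×10⁻⁴ s⁻¹
Geostrophic balance rearranged: |∂P/∂n| = f ρ V_g
|∂P/∂n| = 1.10×10⁻⁴ × 1.26 × 47.0 = 6.52×10⁻³ Pa/m
Isobar spacing: Δn = ΔP/|∂P/∂n| = 800 Pa / 6.52×10⁻³ Pa/m = 122768 m ≈ 123 km

123 km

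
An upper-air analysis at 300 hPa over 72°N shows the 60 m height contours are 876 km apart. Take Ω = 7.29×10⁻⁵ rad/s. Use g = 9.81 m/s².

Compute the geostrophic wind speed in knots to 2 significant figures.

Coriolis parameter at 72°N:
f = 2Ω sin φ = 2 × 7.29×10⁻⁵ × sin 72° = 1.39×10⁻⁴ s⁻¹
Height gradient: |∂Z/∂n| = 60 m / 876000 m = 6.85×10⁻⁵
On a pressure surface, geostrophic balance gives V_g = (g/f)|∂Z/∂n|:
V_g = 9.81 × 6.85×10⁻⁵ / 1.39×10⁻⁴ = 4.85 m/s
Converting: 4.85 m/s × 1.944 = 9.4 knots

9.4 knots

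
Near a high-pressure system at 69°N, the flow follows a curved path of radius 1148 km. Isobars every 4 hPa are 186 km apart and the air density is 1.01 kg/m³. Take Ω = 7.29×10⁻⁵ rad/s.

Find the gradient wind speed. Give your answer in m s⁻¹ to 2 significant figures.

18 m s⁻¹

Coriolis parameter at 69°N:
f = 2Ω sin φ = 2 × 7.29×10⁻⁵ × sin 69° = 1.36×10⁻⁴ s⁻¹
Pressure gradient: |∂P/∂n| = 400 Pa / 186000 m = 2.15×10⁻³ Pa/m
Geostrophic speed: V_g = |∂P/∂n|/(fρ) = 2.15×10⁻³/(1.36×10⁻⁴ × 1.01) = 15.6 m/s
Around a high, pressure-gradient force acts outward with centrifugal, so Coriolis balances both:
fV = (1/ρ)|∂P/∂n| + V²/R  →  V² − fR·V + fR·V_g = 0
With fR = 1.36×10⁻⁴ × 1148×10³ m = 156 m/s:
V = [fR − √((fR)² − 4 fR V_g)]/2 = [156 − √(156² − 4×156×15.6)]/2 = 17.6 m/s
Supergeostrophic (V > V_g = 15.6 m/s), as expected around a high.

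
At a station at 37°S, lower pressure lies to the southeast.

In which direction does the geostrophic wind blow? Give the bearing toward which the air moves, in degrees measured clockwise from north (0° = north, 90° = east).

045°

The pressure-gradient force points toward the southeast (bearing 135°).
Geostrophic balance: in the Southern Hemisphere the Coriolis force deflects motion to the left, so the geostrophic wind blows 90° to the left of the pressure-gradient force (low pressure on the right).
Rotating 135° by 90° counterclockwise gives 045° — the wind blows toward the northeast.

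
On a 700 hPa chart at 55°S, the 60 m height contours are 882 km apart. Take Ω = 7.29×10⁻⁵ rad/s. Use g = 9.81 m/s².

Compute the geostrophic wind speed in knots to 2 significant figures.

Coriolis parameter at 55°S:
f = 2Ω sin φ = 2 × 7.29×10⁻⁵ × sin 55° = 1.19×10⁻⁴ s⁻¹
Height gradient: |∂Z/∂n| = 60 m / 882000 m = 6.80×10⁻⁵
On a pressure surface, geostrophic balance gives V_g = (g/f)|∂Z/∂n|:
V_g = 9.81 × 6.80×10⁻⁵ / 1.19×10⁻⁴ = 5.59 m/s
Converting: 5.59 m/s × 1.944 = 11 knots

11 knots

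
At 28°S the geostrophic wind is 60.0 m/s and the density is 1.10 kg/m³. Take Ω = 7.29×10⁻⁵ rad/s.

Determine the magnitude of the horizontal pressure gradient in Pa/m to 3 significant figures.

4.52×10⁻³ Pa/m

Coriolis parameter at 28°S:
f = 2Ω sin φ = 2 × 7.29×10⁻⁵ × sin 28° = 6.84×10⁻⁵ s⁻¹
Geostrophic balance rearranged: |∂P/∂n| = f ρ V_g
|∂P/∂n| = 6.84×10⁻⁵ × 1.10 × 60.0 = 4.52×10⁻³ Pa/m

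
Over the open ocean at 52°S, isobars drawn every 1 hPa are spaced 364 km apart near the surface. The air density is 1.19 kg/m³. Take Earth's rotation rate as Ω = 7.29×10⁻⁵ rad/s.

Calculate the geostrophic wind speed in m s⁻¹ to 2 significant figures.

Coriolis parameter at 52°S:
f = 2Ω sin φ = 2 × 7.29×10⁻⁵ × sin 52° = 1.15×10⁻⁴ s⁻¹
Pressure gradient: |∂P/∂n| = 100 Pa / 364000 m = 2.75×10⁻⁴ Pa/m
Geostrophic balance (pressure-gradient force = Coriolis force):
V_g = (1/(fρ)) |∂P/∂n| = 2.75×10⁻⁴ / (1.15×10⁻⁴ × 1.19) = 2.01 m/s

2.0 m s⁻¹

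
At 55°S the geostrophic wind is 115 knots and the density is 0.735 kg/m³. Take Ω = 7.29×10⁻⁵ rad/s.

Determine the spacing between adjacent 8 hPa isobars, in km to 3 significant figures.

154 km

Coriolis parameter at 55°S:
f = 2Ω sin φ = 2 × 7.29×10⁻⁵ × sin 55° = 1.19×10⁻⁴ s⁻¹
Wind speed in SI: 115 knots = 59.2 m/s
Geostrophic balance rearranged: |∂P/∂n| = f ρ V_g
|∂P/∂n| = 1.19×10⁻⁴ × 0.735 × 59.2 = 5.19×10⁻³ Pa/m
Isobar spacing: Δn = ΔP/|∂P/∂n| = 800 Pa / 5.19×10⁻³ Pa/m = 154044 m ≈ 154 km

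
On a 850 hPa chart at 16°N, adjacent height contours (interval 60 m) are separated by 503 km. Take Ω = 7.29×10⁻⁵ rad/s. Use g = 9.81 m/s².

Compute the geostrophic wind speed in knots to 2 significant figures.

57 knots

Coriolis parameter at 16°N:
f = 2Ω sin φ = 2 × 7.29×10⁻⁵ × sin 16° = 4.02×10⁻⁵ s⁻¹
Height gradient: |∂Z/∂n| = 60 m / 503000 m = 1.19×10⁻⁴
On a pressure surface, geostrophic balance gives V_g = (g/f)|∂Z/∂n|:
V_g = 9.81 × 1.19×10⁻⁴ / 4.02×10⁻⁵ = 29.1 m/s
Converting: 29.1 m/s × 1.944 = 57 knots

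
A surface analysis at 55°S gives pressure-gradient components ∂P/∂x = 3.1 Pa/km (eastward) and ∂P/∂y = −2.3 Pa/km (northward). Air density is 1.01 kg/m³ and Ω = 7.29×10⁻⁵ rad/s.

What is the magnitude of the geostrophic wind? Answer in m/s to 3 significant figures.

Coriolis parameter at 55°S:
f = 2Ω sin φ = 2 × 7.29×10⁻⁵ × sin 55° = 1.19×10⁻⁴ s⁻¹
In the Southern Hemisphere f is negative: f = −1.19×10⁻⁴ s⁻¹.
Component geostrophic relations (x east, y north):
u_g = −(1/(fρ)) ∂P/∂y,  v_g = (1/(fρ)) ∂P/∂x
u_g = −(−2.3×10⁻³)/(−1.19×10⁻⁴ × 1.01) = −19.1 m/s;  v_g = (3.1×10⁻³)/(−1.19×10⁻⁴ × 1.01) = −25.7 m/s
|V_g| = √(u_g² + v_g²) = 32.0 m/s

32.0 m/s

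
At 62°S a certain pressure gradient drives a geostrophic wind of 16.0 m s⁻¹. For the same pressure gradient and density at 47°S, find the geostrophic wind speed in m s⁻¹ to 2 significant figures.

With the same pressure gradient and density, V_g ∝ 1/f ∝ 1/sin φ.
V₂ = V₁ · sin φ₁ / sin φ₂ = 16.0 × sin 62° / sin 47°
V₂ = 16.0 × 0.8829/0.7314 = 19 m s⁻¹

19 m s⁻¹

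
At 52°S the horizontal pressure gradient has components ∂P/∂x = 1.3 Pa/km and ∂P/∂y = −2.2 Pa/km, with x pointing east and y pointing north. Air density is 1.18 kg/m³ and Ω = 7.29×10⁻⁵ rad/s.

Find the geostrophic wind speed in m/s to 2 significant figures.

Coriolis parameter at 52°S:
f = 2Ω sin φ = 2 × 7.29×10⁻⁵ × sin 52° = 1.15×10⁻⁴ s⁻¹
In the Southern Hemisphere f is negative: f = −1.15×10⁻⁴ s⁻¹.
Component geostrophic relations (x east, y north):
u_g = −(1/(fρ)) ∂P/∂y,  v_g = (1/(fρ)) ∂P/∂x
u_g = −(−2.2×10⁻³)/(−1.15×10⁻⁴ × 1.18) = −16.2 m/s;  v_g = (1.3×10⁻³)/(−1.15×10⁻⁴ × 1.18) = −9.59 m/s
|V_g| = √(u_g² + v_g²) = 18.8 m/s

19 m/s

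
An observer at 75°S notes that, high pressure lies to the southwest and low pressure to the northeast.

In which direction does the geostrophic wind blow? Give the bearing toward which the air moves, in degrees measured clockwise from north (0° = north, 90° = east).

315°

The pressure-gradient force points toward the northeast (bearing 045°).
Geostrophic balance: in the Southern Hemisphere the Coriolis force deflects motion to the left, so the geostrophic wind blows 90° to the left of the pressure-gradient force (low pressure on the right).
Rotating 045° by 90° counterclockwise gives 315° — the wind blows toward the northwest.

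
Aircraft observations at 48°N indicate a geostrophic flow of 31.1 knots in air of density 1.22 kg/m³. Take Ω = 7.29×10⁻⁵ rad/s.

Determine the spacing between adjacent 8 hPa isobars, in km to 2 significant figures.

380 km

Coriolis parameter at 48°N:
f = 2Ω sin φ = 2 × 7.29×10⁻⁵ × sin 48° = 1.08×10⁻⁴ s⁻¹
Wind speed in SI: 31.1 knots = 16.0 m/s
Geostrophic balance rearranged: |∂P/∂n| = f ρ V_g
|∂P/∂n| = 1.08×10⁻⁴ × 1.22 × 16.0 = 2.11×10⁻³ Pa/m
Isobar spacing: Δn = ΔP/|∂P/∂n| = 800 Pa / 2.11×10⁻³ Pa/m = 378269 m ≈ 380 km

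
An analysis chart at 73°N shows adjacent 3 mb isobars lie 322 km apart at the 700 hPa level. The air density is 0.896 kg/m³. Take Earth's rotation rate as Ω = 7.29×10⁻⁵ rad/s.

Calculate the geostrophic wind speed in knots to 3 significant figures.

Coriolis parameter at 73°N:
f = 2Ω sin φ = 2 × 7.29×10⁻⁵ × sin 73° = 1.39×10⁻⁴ s⁻¹
Pressure gradient: |∂P/∂n| = 300 Pa / 322000 m = 9.32×10⁻⁴ Pa/m
Geostrophic balance (pressure-gradient force = Coriolis force):
V_g = (1/(fρ)) |∂P/∂n| = 9.32×10⁻⁴ / (1.39×10⁻⁴ × 0.896) = 7.46 m/s
Converting: 7.46 m/s × 1.944 = 14.5 knots

14.5 knots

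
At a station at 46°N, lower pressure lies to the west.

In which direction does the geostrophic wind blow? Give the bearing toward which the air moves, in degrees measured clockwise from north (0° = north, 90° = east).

000°

The pressure-gradient force points toward the west (bearing 270°).
Geostrophic balance: in the Northern Hemisphere the Coriolis force deflects motion to the right, so the geostrophic wind blows 90° to the right of the pressure-gradient force (low pressure on the left).
Rotating 270° by 90° clockwise gives 000° — the wind blows toward the north.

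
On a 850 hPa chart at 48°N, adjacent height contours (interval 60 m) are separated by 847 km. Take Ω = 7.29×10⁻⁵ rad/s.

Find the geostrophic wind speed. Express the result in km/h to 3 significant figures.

Coriolis parameter at 48°N:
f = 2Ω sin φ = 2 × 7.29×10⁻⁵ × sin 48° = 1.08×10⁻⁴ s⁻¹
Height gradient: |∂Z/∂n| = 60 m / 847000 m = 7.08×10⁻⁵
On a pressure surface, geostrophic balance gives V_g = (g/f)|∂Z/∂n|:
V_g = 9.81 × 7.08×10⁻⁵ / 1.08×10⁻⁴ = 6.41 m/s
Converting: 6.41 m/s × 3.6 = 23.1 km/h

23.1 km/h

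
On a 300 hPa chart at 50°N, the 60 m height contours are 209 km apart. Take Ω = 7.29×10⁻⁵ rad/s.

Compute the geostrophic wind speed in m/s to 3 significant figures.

Coriolis parameter at 50°N:
f = 2Ω sin φ = 2 × 7.29×10⁻⁵ × sin 50° = 1.12×10⁻⁴ s⁻¹
Height gradient: |∂Z/∂n| = 60 m / 209000 m = 2.87×10⁻⁴
On a pressure surface, geostrophic balance gives V_g = (g/f)|∂Z/∂n|:
V_g = 9.81 × 2.87×10⁻⁴ / 1.12×10⁻⁴ = 25.2 m/s

25.2 m/s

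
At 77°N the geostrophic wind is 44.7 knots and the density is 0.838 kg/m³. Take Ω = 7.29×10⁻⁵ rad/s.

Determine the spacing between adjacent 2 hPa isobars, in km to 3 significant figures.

Coriolis parameter at 77°N:
f = 2Ω sin φ = 2 × 7.29×10⁻⁵ × sin 77° = 1.42×10⁻⁴ s⁻¹
Wind speed in SI: 44.7 knots = 23.0 m/s
Geostrophic balance rearranged: |∂P/∂n| = f ρ V_g
|∂P/∂n| = 1.42×10⁻⁴ × 0.838 × 23.0 = 2.74×10⁻³ Pa/m
Isobar spacing: Δn = ΔP/|∂P/∂n| = 200 Pa / 2.74×10⁻³ Pa/m = 73057 m ≈ 73.1 km

73.1 km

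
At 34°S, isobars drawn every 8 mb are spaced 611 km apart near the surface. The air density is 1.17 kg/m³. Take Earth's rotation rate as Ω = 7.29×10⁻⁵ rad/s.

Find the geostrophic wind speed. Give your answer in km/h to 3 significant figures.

Coriolis parameter at 34°S:
f = 2Ω sin φ = 2 × 7.29×10⁻⁵ × sin 34° = 8.15×10⁻⁵ s⁻¹
Pressure gradient: |∂P/∂n| = 800 Pa / 611000 m = 1.31×10⁻³ Pa/m
Geostrophic balance (pressure-gradient force = Coriolis force):
V_g = (1/(fρ)) |∂P/∂n| = 1.31×10⁻³ / (8.15×10⁻⁵ × 1.17) = 13.7 m/s
Converting: 13.7 m/s × 3.6 = 49.4 km/h

49.4 km/h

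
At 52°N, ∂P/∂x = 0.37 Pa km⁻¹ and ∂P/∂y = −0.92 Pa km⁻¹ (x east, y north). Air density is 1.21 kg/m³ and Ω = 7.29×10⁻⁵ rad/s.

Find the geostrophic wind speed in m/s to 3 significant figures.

7.13 m/s

Coriolis parameter at 52°N:
f = 2Ω sin φ = 2 × 7.29×10⁻⁵ × sin 52° = 1.15×10⁻⁴ s⁻¹
Component geostrophic relations (x east, y north):
u_g = −(1/(fρ)) ∂P/∂y,  v_g = (1/(fρ)) ∂P/∂x
u_g = −(−0.92×10⁻³)/(1.15×10⁻⁴ × 1.21) = 6.62 m/s;  v_g = (0.37×10⁻³)/(1.15×10⁻⁴ × 1.21) = 2.66 m/s
|V_g| = √(u_g² + v_g²) = 7.13 m/s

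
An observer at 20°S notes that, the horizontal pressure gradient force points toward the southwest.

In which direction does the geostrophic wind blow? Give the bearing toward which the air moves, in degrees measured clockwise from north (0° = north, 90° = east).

135°

The pressure-gradient force points toward the southwest (bearing 225°).
Geostrophic balance: in the Southern Hemisphere the Coriolis force deflects motion to the left, so the geostrophic wind blows 90° to the left of the pressure-gradient force (low pressure on the right).
Rotating 225° by 90° counterclockwise gives 135° — the wind blows toward the southeast.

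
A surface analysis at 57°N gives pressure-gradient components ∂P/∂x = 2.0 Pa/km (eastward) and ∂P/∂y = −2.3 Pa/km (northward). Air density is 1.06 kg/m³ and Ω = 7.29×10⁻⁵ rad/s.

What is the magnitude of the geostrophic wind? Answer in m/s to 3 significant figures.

23.5 m/s

Coriolis parameter at 57°N:
f = 2Ω sin φ = 2 × 7.29×10⁻⁵ × sin 57° = 1.22×10⁻⁴ s⁻¹
Component geostrophic relations (x east, y north):
u_g = −(1/(fρ)) ∂P/∂y,  v_g = (1/(fρ)) ∂P/∂x
u_g = −(−2.3×10⁻³)/(1.22×10⁻⁴ × 1.06) = 17.7 m/s;  v_g = (2.0×10⁻³)/(1.22×10⁻⁴ × 1.06) = 15.4 m/s
|V_g| = √(u_g² + v_g²) = 23.5 m/s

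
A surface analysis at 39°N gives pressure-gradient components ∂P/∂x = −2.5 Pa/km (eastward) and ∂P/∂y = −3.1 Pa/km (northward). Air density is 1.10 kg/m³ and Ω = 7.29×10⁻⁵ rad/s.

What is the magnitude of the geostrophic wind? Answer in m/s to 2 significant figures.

Coriolis parameter at 39°N:
f = 2Ω sin φ = 2 × 7.29×10⁻⁵ × sin 39° = 9.18×10⁻⁵ s⁻¹
Component geostrophic relations (x east, y north):
u_g = −(1/(fρ)) ∂P/∂y,  v_g = (1/(fρ)) ∂P/∂x
u_g = −(−3.1×10⁻³)/(9.18×10⁻⁵ × 1.10) = 30.7 m/s;  v_g = (−2.5×10⁻³)/(9.18×10⁻⁵ × 1.10) = −24.8 m/s
|V_g| = √(u_g² + v_g²) = 39.5 m/s

39 m/s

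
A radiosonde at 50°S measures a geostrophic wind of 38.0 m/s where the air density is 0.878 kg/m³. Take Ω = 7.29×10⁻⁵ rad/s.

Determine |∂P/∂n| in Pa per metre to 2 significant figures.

3.7×10⁻³ Pa/m

Coriolis parameter at 50°S:
f = 2Ω sin φ = 2 × 7.29×10⁻⁵ × sin 50° = 1.12×10⁻⁴ s⁻¹
Geostrophic balance rearranged: |∂P/∂n| = f ρ V_g
|∂P/∂n| = 1.12×10⁻⁴ × 0.878 × 38.0 = 3.73×10⁻³ Pa/m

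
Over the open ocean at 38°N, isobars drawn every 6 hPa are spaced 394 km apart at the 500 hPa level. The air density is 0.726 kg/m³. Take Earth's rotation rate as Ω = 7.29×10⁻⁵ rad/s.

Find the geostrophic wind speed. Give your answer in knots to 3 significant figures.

45.4 knots

Coriolis parameter at 38°N:
f = 2Ω sin φ = 2 × 7.29×10⁻⁵ × sin 38° = 8.98×10⁻⁵ s⁻¹
Pressure gradient: |∂P/∂n| = 600 Pa / 394000 m = 1.52×10⁻³ Pa/m
Geostrophic balance (pressure-gradient force = Coriolis force):
V_g = (1/(fρ)) |∂P/∂n| = 1.52×10⁻³ / (8.98×10⁻⁵ × 0.726) = 23.4 m/s
Converting: 23.4 m/s × 1.944 = 45.4 knots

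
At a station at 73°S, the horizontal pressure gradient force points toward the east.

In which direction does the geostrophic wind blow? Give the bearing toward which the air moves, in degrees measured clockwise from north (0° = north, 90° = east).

The pressure-gradient force points toward the east (bearing 090°).
Geostrophic balance: in the Southern Hemisphere the Coriolis force deflects motion to the left, so the geostrophic wind blows 90° to the left of the pressure-gradient force (low pressure on the right).
Rotating 090° by 90° counterclockwise gives 000° — the wind blows toward the north.

000°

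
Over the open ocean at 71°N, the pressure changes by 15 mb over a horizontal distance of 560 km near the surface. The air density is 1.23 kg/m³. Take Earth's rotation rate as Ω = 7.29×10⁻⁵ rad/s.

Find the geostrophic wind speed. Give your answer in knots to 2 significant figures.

Coriolis parameter at 71°N:
f = 2Ω sin φ = 2 × 7.29×10⁻⁵ × sin 71° = 1.38×10⁻⁴ s⁻¹
Pressure gradient: |∂P/∂n| = 1500 Pa / 560000 m = 2.68×10⁻³ Pa/m
Geostrophic balance (pressure-gradient force = Coriolis force):
V_g = (1/(fρ)) |∂P/∂n| = 2.68×10⁻³ / (1.38×10⁻⁴ × 1.23) = 15.8 m/s
Converting: 15.8 m/s × 1.944 = 31 knots

31 knots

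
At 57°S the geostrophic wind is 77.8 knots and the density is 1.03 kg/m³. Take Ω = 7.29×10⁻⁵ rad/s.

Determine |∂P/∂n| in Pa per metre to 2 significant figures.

5.0×10⁻³ Pa/m

Coriolis parameter at 57°S:
f = 2Ω sin φ = 2 × 7.29×10⁻⁵ × sin 57° = 1.22×10⁻⁴ s⁻¹
Wind speed in SI: 77.8 knots = 40.0 m/s
Geostrophic balance rearranged: |∂P/∂n| = f ρ V_g
|∂P/∂n| = 1.22×10⁻⁴ × 1.03 × 40.0 = 5.04×10⁻³ Pa/m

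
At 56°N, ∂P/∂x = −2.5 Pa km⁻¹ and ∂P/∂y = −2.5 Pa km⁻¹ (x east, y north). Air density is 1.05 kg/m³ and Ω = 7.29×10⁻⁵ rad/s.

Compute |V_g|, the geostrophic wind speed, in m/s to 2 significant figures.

Coriolis parameter at 56°N:
f = 2Ω sin φ = 2 × 7.29×10⁻⁵ × sin 56° = 1.21×10⁻⁴ s⁻¹
Component geostrophic relations (x east, y north):
u_g = −(1/(fρ)) ∂P/∂y,  v_g = (1/(fρ)) ∂P/∂x
u_g = −(−2.5×10⁻³)/(1.21×10⁻⁴ × 1.05) = 19.7 m/s;  v_g = (−2.5×10⁻³)/(1.21×10⁻⁴ × 1.05) = −19.7 m/s
|V_g| = √(u_g² + v_g²) = 27.9 m/s

28 m/s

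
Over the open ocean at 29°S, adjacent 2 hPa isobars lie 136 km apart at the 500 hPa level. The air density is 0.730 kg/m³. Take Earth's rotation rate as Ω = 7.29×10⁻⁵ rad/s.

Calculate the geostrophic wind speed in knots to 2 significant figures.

55 knots

Coriolis parameter at 29°S:
f = 2Ω sin φ = 2 × 7.29×10⁻⁵ × sin 29° = 7.07×10⁻⁵ s⁻¹
Pressure gradient: |∂P/∂n| = 200 Pa / 136000 m = 1.47×10⁻³ Pa/m
Geostrophic balance (pressure-gradient force = Coriolis force):
V_g = (1/(fρ)) |∂P/∂n| = 1.47×10⁻³ / (7.07×10⁻⁵ × 0.730) = 28.5 m/s
Converting: 28.5 m/s × 1.944 = 55 knots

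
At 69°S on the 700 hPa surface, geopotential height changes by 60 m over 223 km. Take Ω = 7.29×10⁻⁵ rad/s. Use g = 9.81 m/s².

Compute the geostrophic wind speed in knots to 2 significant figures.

38 knots

Coriolis parameter at 69°S:
f = 2Ω sin φ = 2 × 7.29×10⁻⁵ × sin 69° = 1.36×10⁻⁴ s⁻¹
Height gradient: |∂Z/∂n| = 60 m / 223000 m = 2.69×10⁻⁴
On a pressure surface, geostrophic balance gives V_g = (g/f)|∂Z/∂n|:
V_g = 9.81 × 2.69×10⁻⁴ / 1.36×10⁻⁴ = 19.4 m/s
Converting: 19.4 m/s × 1.944 = 38 knots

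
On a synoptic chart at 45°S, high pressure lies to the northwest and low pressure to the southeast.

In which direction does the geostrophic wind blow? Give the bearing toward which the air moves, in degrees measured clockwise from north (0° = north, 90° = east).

045°

The pressure-gradient force points toward the southeast (bearing 135°).
Geostrophic balance: in the Southern Hemisphere the Coriolis force deflects motion to the left, so the geostrophic wind blows 90° to the left of the pressure-gradient force (low pressure on the right).
Rotating 135° by 90° counterclockwise gives 045° — the wind blows toward the northeast.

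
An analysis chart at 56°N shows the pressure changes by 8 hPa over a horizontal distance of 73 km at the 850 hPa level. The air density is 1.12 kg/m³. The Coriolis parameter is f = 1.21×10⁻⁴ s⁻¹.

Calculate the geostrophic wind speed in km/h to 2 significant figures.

290 km/h

Pressure gradient: |∂P/∂n| = 800 Pa / 73000 m = 1.10×10⁻² Pa/m
Geostrophic balance (pressure-gradient force = Coriolis force):
V_g = (1/(fρ)) |∂P/∂n| = 1.10×10⁻² / (1.21×10⁻⁴ × 1.12) = 80.9 m/s
Converting: 80.9 m/s × 3.6 = 290 km/h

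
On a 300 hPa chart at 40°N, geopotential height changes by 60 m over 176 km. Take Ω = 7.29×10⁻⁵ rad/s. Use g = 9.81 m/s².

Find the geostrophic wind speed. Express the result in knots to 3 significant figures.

69.4 knots

Coriolis parameter at 40°N:
f = 2Ω sin φ = 2 × 7.29×10⁻⁵ × sin 40° = 9.37×10⁻⁵ s⁻¹
Height gradient: |∂Z/∂n| = 60 m / 176000 m = 3.41×10⁻⁴
On a pressure surface, geostrophic balance gives V_g = (g/f)|∂Z/∂n|:
V_g = 9.81 × 3.41×10⁻⁴ / 9.37×10⁻⁵ = 35.7 m/s
Converting: 35.7 m/s × 1.944 = 69.4 knots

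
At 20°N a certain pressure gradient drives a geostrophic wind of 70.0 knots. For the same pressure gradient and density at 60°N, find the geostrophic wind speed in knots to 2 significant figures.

With the same pressure gradient and density, V_g ∝ 1/f ∝ 1/sin φ.
V₂ = V₁ · sin φ₁ / sin φ₂ = 70.0 × sin 20° / sin 60°
V₂ = 70.0 × 0.3420/0.8660 = 28 knots

28 knots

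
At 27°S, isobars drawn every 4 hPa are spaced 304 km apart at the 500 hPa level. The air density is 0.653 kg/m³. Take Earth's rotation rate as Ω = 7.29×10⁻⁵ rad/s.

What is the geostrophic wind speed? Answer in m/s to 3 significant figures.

30.4 m/s

Coriolis parameter at 27°S:
f = 2Ω sin φ = 2 × 7.29×10⁻⁵ × sin 27° = 6.62×10⁻⁵ s⁻¹
Pressure gradient: |∂P/∂n| = 400 Pa / 304000 m = 1.32×10⁻³ Pa/m
Geostrophic balance (pressure-gradient force = Coriolis force):
V_g = (1/(fρ)) |∂P/∂n| = 1.32×10⁻³ / (6.62×10⁻⁵ × 0.653) = 30.4 m/s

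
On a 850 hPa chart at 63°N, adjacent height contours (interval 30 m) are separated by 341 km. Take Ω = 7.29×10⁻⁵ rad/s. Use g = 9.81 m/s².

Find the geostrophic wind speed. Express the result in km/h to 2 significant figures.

24 km/h

Coriolis parameter at 63°N:
f = 2Ω sin φ = 2 × 7.29×10⁻⁵ × sin 63° = 1.30×10⁻⁴ s⁻¹
Height gradient: |∂Z/∂n| = 30 m / 341000 m = 8.80×10⁻⁵
On a pressure surface, geostrophic balance gives V_g = (g/f)|∂Z/∂n|:
V_g = 9.81 × 8.80×10⁻⁵ / 1.30×10⁻⁴ = 6.64 m/s
Converting: 6.64 m/s × 3.6 = 24 km/h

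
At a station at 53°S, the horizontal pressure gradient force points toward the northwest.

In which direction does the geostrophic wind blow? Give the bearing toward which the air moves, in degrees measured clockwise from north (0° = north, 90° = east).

225°

The pressure-gradient force points toward the northwest (bearing 315°).
Geostrophic balance: in the Southern Hemisphere the Coriolis force deflects motion to the left, so the geostrophic wind blows 90° to the left of the pressure-gradient force (low pressure on the right).
Rotating 315° by 90° counterclockwise gives 225° — the wind blows toward the southwest.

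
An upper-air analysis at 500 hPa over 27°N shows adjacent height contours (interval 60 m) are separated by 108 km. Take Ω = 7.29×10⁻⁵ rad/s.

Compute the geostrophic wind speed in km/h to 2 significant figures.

300 km/h

Coriolis parameter at 27°N:
f = 2Ω sin φ = 2 × 7.29×10⁻⁵ × sin 27° = 6.62×10⁻⁵ s⁻¹
Height gradient: |∂Z/∂n| = 60 m / 108000 m = 5.56×10⁻⁴
On a pressure surface, geostrophic balance gives V_g = (g/f)|∂Z/∂n|:
V_g = 9.81 × 5.56×10⁻⁴ / 6.62×10⁻⁵ = 82.3 m/s
Converting: 82.3 m/s × 3.6 = 300 km/h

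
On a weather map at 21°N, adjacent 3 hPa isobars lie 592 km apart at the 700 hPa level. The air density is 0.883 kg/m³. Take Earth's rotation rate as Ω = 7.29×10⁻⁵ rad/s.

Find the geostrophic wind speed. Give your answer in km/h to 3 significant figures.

Coriolis parameter at 21°N:
f = 2Ω sin φ = 2 × 7.29×10⁻⁵ × sin 21° = 5.23×10⁻⁵ s⁻¹
Pressure gradient: |∂P/∂n| = 300 Pa / 592000 m = 5.07×10⁻⁴ Pa/m
Geostrophic balance (pressure-gradient force = Coriolis force):
V_g = (1/(fρ)) |∂P/∂n| = 5.07×10⁻⁴ / (5.23×10⁻⁵ × 0.883) = 11.0 m/s
Converting: 11.0 m/s × 3.6 = 39.5 km/h

39.5 km/h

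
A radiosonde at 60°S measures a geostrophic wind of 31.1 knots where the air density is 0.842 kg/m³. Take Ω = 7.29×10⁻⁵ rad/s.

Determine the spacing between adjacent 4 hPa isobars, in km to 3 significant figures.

235 km

Coriolis parameter at 60°S:
f = 2Ω sin φ = 2 × 7.29×10⁻⁵ × sin 60° = 1.26×10⁻⁴ s⁻¹
Wind speed in SI: 31.1 knots = 16.0 m/s
Geostrophic balance rearranged: |∂P/∂n| = f ρ V_g
|∂P/∂n| = 1.26×10⁻⁴ × 0.842 × 16.0 = 1.70×10⁻³ Pa/m
Isobar spacing: Δn = ΔP/|∂P/∂n| = 400 Pa / 1.70×10⁻³ Pa/m = 235159 m ≈ 235 km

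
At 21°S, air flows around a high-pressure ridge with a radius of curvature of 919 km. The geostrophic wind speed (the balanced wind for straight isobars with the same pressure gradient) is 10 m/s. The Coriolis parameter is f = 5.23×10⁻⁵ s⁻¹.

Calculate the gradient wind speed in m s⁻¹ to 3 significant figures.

14.2 m s⁻¹

Around a high, pressure-gradient force acts outward with centrifugal, so Coriolis balances both:
fV = (1/ρ)|∂P/∂n| + V²/R  →  V² − fR·V + fR·V_g = 0
With fR = 5.23×10⁻⁵ × 919×10³ m = 48.1 m/s:
V = [fR − √((fR)² − 4 fR V_g)]/2 = [48.1 − √(48.1² − 4×48.1×10)]/2 = 14.2 m/s
Supergeostrophic (V > V_g = 10 m/s), as expected around a high.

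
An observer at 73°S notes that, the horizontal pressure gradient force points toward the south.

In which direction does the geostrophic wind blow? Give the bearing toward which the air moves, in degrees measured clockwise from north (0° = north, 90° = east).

The pressure-gradient force points toward the south (bearing 180°).
Geostrophic balance: in the Southern Hemisphere the Coriolis force deflects motion to the left, so the geostrophic wind blows 90° to the left of the pressure-gradient force (low pressure on the right).
Rotating 180° by 90° counterclockwise gives 090° — the wind blows toward the east.

090°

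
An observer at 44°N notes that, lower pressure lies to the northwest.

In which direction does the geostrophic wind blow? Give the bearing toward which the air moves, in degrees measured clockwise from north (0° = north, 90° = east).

045°

The pressure-gradient force points toward the northwest (bearing 315°).
Geostrophic balance: in the Northern Hemisphere the Coriolis force deflects motion to the right, so the geostrophic wind blows 90° to the right of the pressure-gradient force (low pressure on the left).
Rotating 315° by 90° clockwise gives 045° — the wind blows toward the northeast.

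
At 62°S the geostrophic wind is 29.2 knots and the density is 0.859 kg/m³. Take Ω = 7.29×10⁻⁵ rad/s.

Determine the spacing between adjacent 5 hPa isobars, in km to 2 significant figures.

Coriolis parameter at 62°S:
f = 2Ω sin φ = 2 × 7.29×10⁻⁵ × sin 62° = 1.29×10⁻⁴ s⁻¹
Wind speed in SI: 29.2 knots = 15.0 m/s
Geostrophic balance rearranged: |∂P/∂n| = f ρ V_g
|∂P/∂n| = 1.29×10⁻⁴ × 0.859 × 15.0 = 1.66×10⁻³ Pa/m
Isobar spacing: Δn = ΔP/|∂P/∂n| = 500 Pa / 1.66×10⁻³ Pa/m = 300998 m ≈ 300 km

300 km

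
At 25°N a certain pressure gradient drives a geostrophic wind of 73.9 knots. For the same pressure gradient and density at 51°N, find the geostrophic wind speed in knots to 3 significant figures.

40.2 knots

With the same pressure gradient and density, V_g ∝ 1/f ∝ 1/sin φ.
V₂ = V₁ · sin φ₁ / sin φ₂ = 73.9 × sin 25° / sin 51°
V₂ = 73.9 × 0.4226/0.7771 = 40.2 knots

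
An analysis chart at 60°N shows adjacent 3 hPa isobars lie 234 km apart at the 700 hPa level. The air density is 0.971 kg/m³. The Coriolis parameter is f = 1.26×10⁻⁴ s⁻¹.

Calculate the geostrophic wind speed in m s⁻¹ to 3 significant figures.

10.5 m s⁻¹

Pressure gradient: |∂P/∂n| = 300 Pa / 234000 m = 1.28×10⁻³ Pa/m
Geostrophic balance (pressure-gradient force = Coriolis force):
V_g = (1/(fρ)) |∂P/∂n| = 1.28×10⁻³ / (1.26×10⁻⁴ × 0.971) = 10.5 m/s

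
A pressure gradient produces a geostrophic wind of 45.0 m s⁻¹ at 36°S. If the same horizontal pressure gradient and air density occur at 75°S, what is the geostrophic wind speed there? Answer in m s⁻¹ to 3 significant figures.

With the same pressure gradient and density, V_g ∝ 1/f ∝ 1/sin φ.
V₂ = V₁ · sin φ₁ / sin φ₂ = 45.0 × sin 36° / sin 75°
V₂ = 45.0 × 0.5878/0.9659 = 27.4 m s⁻¹

27.4 m s⁻¹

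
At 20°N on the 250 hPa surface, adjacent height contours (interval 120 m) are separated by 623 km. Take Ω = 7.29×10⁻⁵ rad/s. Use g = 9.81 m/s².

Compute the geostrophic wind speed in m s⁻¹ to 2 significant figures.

38 m s⁻¹

Coriolis parameter at 20°N:
f = 2Ω sin φ = 2 × 7.29×10⁻⁵ × sin 20° = 4.99×10⁻⁵ s⁻¹
Height gradient: |∂Z/∂n| = 120 m / 623000 m = 1.93×10⁻⁴
On a pressure surface, geostrophic balance gives V_g = (g/f)|∂Z/∂n|:
V_g = 9.81 × 1.93×10⁻⁴ / 4.99×10⁻⁵ = 37.9 m/s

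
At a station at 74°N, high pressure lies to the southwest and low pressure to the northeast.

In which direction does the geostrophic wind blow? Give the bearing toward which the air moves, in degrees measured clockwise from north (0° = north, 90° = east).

135°

The pressure-gradient force points toward the northeast (bearing 045°).
Geostrophic balance: in the Northern Hemisphere the Coriolis force deflects motion to the right, so the geostrophic wind blows 90° to the right of the pressure-gradient force (low pressure on the left).
Rotating 045° by 90° clockwise gives 135° — the wind blows toward the southeast.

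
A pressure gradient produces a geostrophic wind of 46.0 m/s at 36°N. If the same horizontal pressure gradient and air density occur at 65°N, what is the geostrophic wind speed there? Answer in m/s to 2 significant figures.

30 m/s

With the same pressure gradient and density, V_g ∝ 1/f ∝ 1/sin φ.
V₂ = V₁ · sin φ₁ / sin φ₂ = 46.0 × sin 36° / sin 65°
V₂ = 46.0 × 0.5878/0.9063 = 30 m/s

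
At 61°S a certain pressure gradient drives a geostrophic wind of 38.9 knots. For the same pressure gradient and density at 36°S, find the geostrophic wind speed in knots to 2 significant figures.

58 knots

With the same pressure gradient and density, V_g ∝ 1/f ∝ 1/sin φ.
V₂ = V₁ · sin φ₁ / sin φ₂ = 38.9 × sin 61° / sin 36°
V₂ = 38.9 × 0.8746/0.5878 = 58 knots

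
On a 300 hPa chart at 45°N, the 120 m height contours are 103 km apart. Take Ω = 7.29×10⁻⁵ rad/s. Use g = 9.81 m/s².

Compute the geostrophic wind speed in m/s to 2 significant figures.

110 m/s

Coriolis parameter at 45°N:
f = 2Ω sin φ = 2 × 7.29×10⁻⁵ × sin 45° = 1.03×10⁻⁴ s⁻¹
Height gradient: |∂Z/∂n| = 120 m / 103000 m = 1.17×10⁻³
On a pressure surface, geostrophic balance gives V_g = (g/f)|∂Z/∂n|:
V_g = 9.81 × 1.17×10⁻³ / 1.03×10⁻⁴ = 111 m/s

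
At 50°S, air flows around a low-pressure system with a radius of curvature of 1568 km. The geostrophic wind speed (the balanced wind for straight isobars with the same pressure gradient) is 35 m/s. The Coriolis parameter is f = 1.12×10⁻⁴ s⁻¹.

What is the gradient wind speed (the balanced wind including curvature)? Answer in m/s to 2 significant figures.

30 m/s

Around a low, centrifugal force acts outward with Coriolis, so pressure-gradient force balances both:
(1/ρ)|∂P/∂n| = fV + V²/R  →  V² + fR·V − fR·V_g = 0
With fR = 1.12×10⁻⁴ × 1568×10³ m = 176 m/s:
V = [−fR + √((fR)² + 4 fR V_g)]/2 = [−176 + √(176² + 4×176×35)]/2 = 29.9 m/s
Subgeostrophic (V < V_g = 35 m/s), as expected around a low.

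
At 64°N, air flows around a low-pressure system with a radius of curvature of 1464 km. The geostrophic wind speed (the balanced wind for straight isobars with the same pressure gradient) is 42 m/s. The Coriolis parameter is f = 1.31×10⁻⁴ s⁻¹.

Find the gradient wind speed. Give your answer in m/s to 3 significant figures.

Around a low, centrifugal force acts outward with Coriolis, so pressure-gradient force balances both:
(1/ρ)|∂P/∂n| = fV + V²/R  →  V² + fR·V − fR·V_g = 0
With fR = 1.31×10⁻⁴ × 1464×10³ m = 192 m/s:
V = [−fR + √((fR)² + 4 fR V_g)]/2 = [−192 + √(192² + 4×192×42)]/2 = 35.4 m/s
Subgeostrophic (V < V_g = 42 m/s), as expected around a low.

35.4 m/s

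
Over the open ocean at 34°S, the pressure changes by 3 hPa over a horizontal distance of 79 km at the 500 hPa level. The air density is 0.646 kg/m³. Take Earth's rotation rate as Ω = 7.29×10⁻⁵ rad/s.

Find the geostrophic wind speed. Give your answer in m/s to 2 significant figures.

72 m/s

Coriolis parameter at 34°S:
f = 2Ω sin φ = 2 × 7.29×10⁻⁵ × sin 34° = 8.15×10⁻⁵ s⁻¹
Pressure gradient: |∂P/∂n| = 300 Pa / 79000 m = 3.80×10⁻³ Pa/m
Geostrophic balance (pressure-gradient force = Coriolis force):
V_g = (1/(fρ)) |∂P/∂n| = 3.80×10⁻³ / (8.15×10⁻⁵ × 0.646) = 72.1 m/s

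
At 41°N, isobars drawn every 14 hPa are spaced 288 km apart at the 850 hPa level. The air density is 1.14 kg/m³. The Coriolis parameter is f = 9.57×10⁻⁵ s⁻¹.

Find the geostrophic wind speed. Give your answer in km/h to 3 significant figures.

160 km/h

Pressure gradient: |∂P/∂n| = 1400 Pa / 288000 m = 4.86×10⁻³ Pa/m
Geostrophic balance (pressure-gradient force = Coriolis force):
V_g = (1/(fρ)) |∂P/∂n| = 4.86×10⁻³ / (9.57×10⁻⁵ × 1.14) = 44.6 m/s
Converting: 44.6 m/s × 3.6 = 160 km/h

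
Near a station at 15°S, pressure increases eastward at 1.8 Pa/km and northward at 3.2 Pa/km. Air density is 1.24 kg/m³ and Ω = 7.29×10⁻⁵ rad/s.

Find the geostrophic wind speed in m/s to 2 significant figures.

78 m/s

Coriolis parameter at 15°S:
f = 2Ω sin φ = 2 × 7.29×10⁻⁵ × sin 15° = 3.77×10⁻⁵ s⁻¹
In the Southern Hemisphere f is negative: f = −3.77×10⁻⁵ s⁻¹.
Component geostrophic relations (x east, y north):
u_g = −(1/(fρ)) ∂P/∂y,  v_g = (1/(fρ)) ∂P/∂x
u_g = −(3.2×10⁻³)/(−3.77×10⁻⁵ × 1.24) = 68.4 m/s;  v_g = (1.8×10⁻³)/(−3.77×10⁻⁵ × 1.24) = −38.5 m/s
|V_g| = √(u_g² + v_g²) = 78.5 m/s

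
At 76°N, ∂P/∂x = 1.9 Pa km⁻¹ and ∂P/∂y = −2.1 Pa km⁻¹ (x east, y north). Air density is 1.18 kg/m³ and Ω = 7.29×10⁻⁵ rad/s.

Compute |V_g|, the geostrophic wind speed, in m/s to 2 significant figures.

Coriolis parameter at 76°N:
f = 2Ω sin φ = 2 × 7.29×10⁻⁵ × sin 76° = 1.41×10⁻⁴ s⁻¹
Component geostrophic relations (x east, y north):
u_g = −(1/(fρ)) ∂P/∂y,  v_g = (1/(fρ)) ∂P/∂x
u_g = −(−2.1×10⁻³)/(1.41×10⁻⁴ × 1.18) = 12.6 m/s;  v_g = (1.9×10⁻³)/(1.41×10⁻⁴ × 1.18) = 11.4 m/s
|V_g| = √(u_g² + v_g²) = 17.0 m/s

17 m/s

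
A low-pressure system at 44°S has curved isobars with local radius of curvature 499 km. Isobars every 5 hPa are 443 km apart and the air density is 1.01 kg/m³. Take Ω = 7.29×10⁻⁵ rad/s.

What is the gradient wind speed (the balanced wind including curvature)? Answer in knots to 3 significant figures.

Coriolis parameter at 44°S:
f = 2Ω sin φ = 2 × 7.29×10⁻⁵ × sin 44° = 1.01×10⁻⁴ s⁻¹
Pressure gradient: |∂P/∂n| = 500 Pa / 443000 m = 1.13×10⁻³ Pa/m
Geostrophic speed: V_g = |∂P/∂n|/(fρ) = 1.13×10⁻³/(1.01×10⁻⁴ × 1.01) = 11.0 m/s
Around a low, centrifugal force acts outward with Coriolis, so pressure-gradient force balances both:
(1/ρ)|∂P/∂n| = fV + V²/R  →  V² + fR·V − fR·V_g = 0
With fR = 1.01×10⁻⁴ × 499×10³ m = 50.5 m/s:
V = [−fR + √((fR)² + 4 fR V_g)]/2 = [−50.5 + √(50.5² + 4×50.5×11)]/2 = 9.32 m/s
Subgeostrophic (V < V_g = 11 m/s), as expected around a low.
Converting: 9.32 m/s × 1.944 = 18.1 knots

18.1 knots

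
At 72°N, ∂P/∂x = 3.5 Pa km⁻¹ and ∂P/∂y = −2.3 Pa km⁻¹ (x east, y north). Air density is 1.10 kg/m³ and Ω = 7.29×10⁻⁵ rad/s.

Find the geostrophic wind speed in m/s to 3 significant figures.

Coriolis parameter at 72°N:
f = 2Ω sin φ = 2 × 7.29×10⁻⁵ × sin 72° = 1.39×10⁻⁴ s⁻¹
Component geostrophic relations (x east, y north):
u_g = −(1/(fρ)) ∂P/∂y,  v_g = (1/(fρ)) ∂P/∂x
u_g = −(−2.3×10⁻³)/(1.39×10⁻⁴ × 1.10) = 15.1 m/s;  v_g = (3.5×10⁻³)/(1.39×10⁻⁴ × 1.10) = 22.9 m/s
|V_g| = √(u_g² + v_g²) = 27.5 m/s

27.5 m/s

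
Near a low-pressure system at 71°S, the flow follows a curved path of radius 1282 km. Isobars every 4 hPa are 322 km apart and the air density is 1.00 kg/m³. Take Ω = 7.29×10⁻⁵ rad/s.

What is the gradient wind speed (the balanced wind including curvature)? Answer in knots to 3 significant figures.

Coriolis parameter at 71°S:
f = 2Ω sin φ = 2 × 7.29×10⁻⁵ × sin 71° = 1.38×10⁻⁴ s⁻¹
Pressure gradient: |∂P/∂n| = 400 Pa / 322000 m = 1.24×10⁻³ Pa/m
Geostrophic speed: V_g = |∂P/∂n|/(fρ) = 1.24×10⁻³/(1.38×10⁻⁴ × 1.00) = 9.01 m/s
Around a low, centrifugal force acts outward with Coriolis, so pressure-gradient force balances both:
(1/ρ)|∂P/∂n| = fV + V²/R  →  V² + fR·V − fR·V_g = 0
With fR = 1.38×10⁻⁴ × 1282×10³ m = 177 m/s:
V = [−fR + √((fR)² + 4 fR V_g)]/2 = [−177 + √(177² + 4×177×9.01)]/2 = 8.59 m/s
Subgeostrophic (V < V_g = 9.01 m/s), as expected around a low.
Converting: 8.59 m/s × 1.944 = 16.7 knots

16.7 knots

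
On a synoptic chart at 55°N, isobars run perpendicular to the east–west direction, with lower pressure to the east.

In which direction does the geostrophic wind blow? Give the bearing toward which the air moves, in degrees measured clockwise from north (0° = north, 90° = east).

The pressure-gradient force points toward the east (bearing 090°).
Geostrophic balance: in the Northern Hemisphere the Coriolis force deflects motion to the right, so the geostrophic wind blows 90° to the right of the pressure-gradient force (low pressure on the left).
Rotating 090° by 90° clockwise gives 180° — the wind blows toward the south.

180°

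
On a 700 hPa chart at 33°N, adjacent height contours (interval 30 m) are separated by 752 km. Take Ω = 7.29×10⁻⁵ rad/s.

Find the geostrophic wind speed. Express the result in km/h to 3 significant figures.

17.7 km/h

Coriolis parameter at 33°N:
f = 2Ω sin φ = 2 × 7.29×10⁻⁵ × sin 33° = 7.94×10⁻⁵ s⁻¹
Height gradient: |∂Z/∂n| = 30 m / 752000 m = 3.99×10⁻⁵
On a pressure surface, geostrophic balance gives V_g = (g/f)|∂Z/∂n|:
V_g = 9.81 × 3.99×10⁻⁵ / 7.94×10⁻⁵ = 4.93 m/s
Converting: 4.93 m/s × 3.6 = 17.7 km/h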